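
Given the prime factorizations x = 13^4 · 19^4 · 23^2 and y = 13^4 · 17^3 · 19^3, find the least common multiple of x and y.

9673647304263137

max exponent per prime: 13^4 · 17^3 · 19^4 · 23^2 = 9673647304263137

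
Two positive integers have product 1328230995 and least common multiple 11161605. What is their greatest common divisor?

gcd·lcm = product, so gcd = 1328230995/11161605 = 119.

119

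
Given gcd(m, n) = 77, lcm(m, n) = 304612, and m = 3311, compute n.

7084

Using mn = gcd(m,n)·lcm(m,n) = 77·304612 = 23455124, we get n = 23455124/3311 = 7084.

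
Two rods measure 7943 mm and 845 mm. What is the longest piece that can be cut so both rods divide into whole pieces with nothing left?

169

Euclid: 7943 = 9·845 + 338; 845 = 2·338 + 169; 338 = 2·169 + 0. Last nonzero remainder: 169.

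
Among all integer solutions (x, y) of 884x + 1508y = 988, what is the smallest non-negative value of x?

Reduce mod 1508: 884x ≡ 988 (mod 1508). With g = gcd(884, 1508) = 52 dividing 988, divide through: 17x ≡ 19 (mod 29).
Since gcd(17, 29) = 1, x ≡ 19·(17)⁻¹ ≡ 25 (mod 29). Smallest non-negative: 25.

25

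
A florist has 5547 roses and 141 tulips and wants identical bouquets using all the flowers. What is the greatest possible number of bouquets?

Euclid: 5547 = 39·141 + 48; 141 = 2·48 + 45; 48 = 1·45 + 3; 45 = 15·3 + 0. Last nonzero remainder: 3.

3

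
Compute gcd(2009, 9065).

49

Euclid: 9065 = 4·2009 + 1029; 2009 = 1·1029 + 980; 1029 = 1·980 + 49; 980 = 20·49 + 0. Last nonzero remainder: 49.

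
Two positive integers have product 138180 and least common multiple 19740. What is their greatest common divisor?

7

gcd·lcm = product, so gcd = 138180/19740 = 7.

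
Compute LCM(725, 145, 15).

2175

725 = 5² · 29; 145 = 5 · 29; 15 = 3 · 5
lcm takes max exponent of each prime: 3 · 5² · 29 = 2175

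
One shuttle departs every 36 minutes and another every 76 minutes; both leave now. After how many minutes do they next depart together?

684

36 = 2² · 3²; 76 = 2² · 19
max exponents: 2² · 3² · 19 = 684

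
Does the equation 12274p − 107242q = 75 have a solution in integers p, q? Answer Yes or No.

gcd(12274, 107242): 107242 = 8·12274 + 9050; 12274 = 1·9050 + 3224; 9050 = 2·3224 + 2602; 3224 = 1·2602 + 622; 2602 = 4·622 + 114; 622 = 5·114 + 52; 114 = 2·52 + 10; 52 = 5·10 + 2; 10 = 5·2 + 0 → 2
2 does not divide 75, so a solution does not exist.

No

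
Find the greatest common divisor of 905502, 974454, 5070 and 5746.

338

gcd(905502, 974454): 974454 = 1·905502 + 68952; 905502 = 13·68952 + 9126; 68952 = 7·9126 + 5070; 9126 = 1·5070 + 4056; 5070 = 1·4056 + 1014; 4056 = 4·1014 + 0 → 1014
gcd(1014, 5070): 5070 = 5·1014 + 0 → 1014
gcd(1014, 5746): 5746 = 5·1014 + 676; 1014 = 1·676 + 338; 676 = 2·338 + 0 → 338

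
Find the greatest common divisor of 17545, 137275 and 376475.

gcd(17545, 137275): 137275 = 7·17545 + 14460; 17545 = 1·14460 + 3085; 14460 = 4·3085 + 2120; 3085 = 1·2120 + 965; 2120 = 2·965 + 190; 965 = 5·190 + 15; 190 = 12·15 + 10; 15 = 1·10 + 5; 10 = 2·5 + 0 → 5
gcd(5, 376475): 376475 = 75295·5 + 0 → 5

5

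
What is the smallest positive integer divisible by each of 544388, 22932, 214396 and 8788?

lcm(544388, 22932) = 544388·22932/gcd = 12483905616/52 = 240075108
lcm(240075108, 214396) = 240075108·214396/gcd = 51471142854768/6916 = 7442328348
lcm(7442328348, 8788) = 7442328348·8788/gcd = 65403181522224/52 = 1257753490812

1257753490812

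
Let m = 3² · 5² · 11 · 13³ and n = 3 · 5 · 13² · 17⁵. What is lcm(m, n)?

max exponent per prime: 3² · 5² · 11 · 13³ · 17⁵ = 7720578926775

7720578926775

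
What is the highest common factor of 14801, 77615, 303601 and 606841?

14801 = 19² · 41; 77615 = 5 · 19² · 43; 303601 = 19² · 29²; 606841 = 19² · 41²
gcd takes min exponent of each prime: 19² = 361

361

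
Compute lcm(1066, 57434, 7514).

680535466

1066 = 2 · 13 · 41; 57434 = 2 · 13 · 47²; 7514 = 2 · 13 · 17²
lcm takes max exponent of each prime: 2 · 13 · 17² · 41 · 47² = 680535466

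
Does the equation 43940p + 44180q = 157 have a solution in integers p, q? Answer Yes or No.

By Bézout, 43940p + 44180q = 157 has integer solutions iff gcd(43940, 44180) | 157.
Euclid: 44180 = 1·43940 + 240; 43940 = 183·240 + 20; 240 = 12·20 + 0. gcd = 20; 157 mod 20 = 17. No.

No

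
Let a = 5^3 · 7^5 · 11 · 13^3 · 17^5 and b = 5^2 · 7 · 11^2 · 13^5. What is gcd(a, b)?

4229225

min exponent per shared prime: 5^2 · 7 · 11 · 13^3 = 4229225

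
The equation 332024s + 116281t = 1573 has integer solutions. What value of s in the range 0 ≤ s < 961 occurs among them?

553

Reduce mod 116281: 332024s ≡ 1573 (mod 116281). With g = gcd(332024, 116281) = 121 dividing 1573, divide through: 2744s ≡ 13 (mod 961).
Since gcd(2744, 961) = 1, s ≡ 13·(2744)⁻¹ ≡ 553 (mod 961). Smallest non-negative: 553.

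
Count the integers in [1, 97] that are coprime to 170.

Prime factors of 170: 2, 5, 17. Count integers ≤ 97 divisible by none of them.
By inclusion–exclusion: 97 − ⌊97/2⌋ − ⌊97/5⌋ − ⌊97/17⌋ + ⌊97/10⌋ + ⌊97/34⌋ + ⌊97/85⌋ − ⌊97/170⌋ = 37.

37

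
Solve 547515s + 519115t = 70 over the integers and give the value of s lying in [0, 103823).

gcd(547515, 519115) = 5 (Euclid: 547515 = 1·519115 + 28400; 519115 = 18·28400 + 7915; 28400 = 3·7915 + 4655; 7915 = 1·4655 + 3260; 4655 = 1·3260 + 1395; 3260 = 2·1395 + 470; 1395 = 2·470 + 455; 470 = 1·455 + 15; 455 = 30·15 + 5; 15 = 3·5 + 0), and 5 | 70.
Extended Euclid: 547515·(34236) + 519115·(-36109) = 5. Scale by 14: s₀ = 479304.
General solution s = s₀ + 103823k; reducing mod 103823 gives s = 64012 (and t = -67514).

64012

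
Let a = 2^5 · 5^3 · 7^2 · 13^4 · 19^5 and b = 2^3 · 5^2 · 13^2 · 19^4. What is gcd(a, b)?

4404849800

min exponent per shared prime: 2^3 · 5^2 · 13^2 · 19^4 = 4404849800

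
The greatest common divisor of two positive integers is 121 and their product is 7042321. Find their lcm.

Since gcd(p,q)·lcm(p,q) = pq, lcm = 7042321/121 = 58201.

58201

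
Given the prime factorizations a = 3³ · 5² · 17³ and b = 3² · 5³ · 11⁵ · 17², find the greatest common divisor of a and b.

min exponent per shared prime: 3² · 5² · 17² = 65025

65025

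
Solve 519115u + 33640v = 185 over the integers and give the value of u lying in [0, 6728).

51

Euclid: 519115 = 15·33640 + 14515; 33640 = 2·14515 + 4610; 14515 = 3·4610 + 685; 4610 = 6·685 + 500; 685 = 1·500 + 185; 500 = 2·185 + 130; 185 = 1·130 + 55; 130 = 2·55 + 20; 55 = 2·20 + 15; 20 = 1·15 + 5; 15 = 3·5 + 0 → gcd = 5; 185 = 5·37.
Back-substitution yields 519115·(-1817) + 33640·(28039) = 5, so one solution is u = -1817·37 = -67229, v = 28039·37 = 1037443.
Solutions in u differ by 33640/5 = 6728; the one in [0, 6728) is -67229 mod 6728 = 51.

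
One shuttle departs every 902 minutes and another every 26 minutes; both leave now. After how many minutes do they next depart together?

902 = 2 · 11 · 41; 26 = 2 · 13
max exponents: 2 · 11 · 13 · 41 = 11726

11726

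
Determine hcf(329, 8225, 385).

gcd(329, 8225): 8225 = 25·329 + 0 → 329
gcd(329, 385): 385 = 1·329 + 56; 329 = 5·56 + 49; 56 = 1·49 + 7; 49 = 7·7 + 0 → 7

7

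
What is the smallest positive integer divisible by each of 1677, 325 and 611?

1970475

1677 = 3 · 13 · 43; 325 = 5² · 13; 611 = 13 · 47
lcm takes max exponent of each prime: 3 · 5² · 13 · 43 · 47 = 1970475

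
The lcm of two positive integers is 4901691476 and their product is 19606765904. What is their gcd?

4

From gcd × lcm = mn: gcd = 19606765904 / 4901691476 = 4.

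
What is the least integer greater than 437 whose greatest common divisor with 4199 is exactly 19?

456

Multiples of 19 above 437: 19·24, 19·25, … . Need the cofactor coprime to 4199/19 = 221.
Checking s = 24, 25, … the first with gcd(s, 221) = 1 is s = 24, giving 456.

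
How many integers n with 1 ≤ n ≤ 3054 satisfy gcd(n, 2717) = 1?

Prime factors of 2717: 11, 13, 19. Count integers ≤ 3054 divisible by none of them.
By inclusion–exclusion: 3054 − ⌊3054/11⌋ − ⌊3054/13⌋ − ⌊3054/19⌋ + ⌊3054/143⌋ + ⌊3054/209⌋ + ⌊3054/247⌋ − ⌊3054/2717⌋ = 2429.

2429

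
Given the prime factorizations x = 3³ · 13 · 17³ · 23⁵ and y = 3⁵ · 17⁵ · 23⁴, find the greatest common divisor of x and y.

37121188491

min exponent per shared prime: 3³ · 17³ · 23⁴ = 37121188491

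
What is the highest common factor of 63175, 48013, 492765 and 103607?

2527

gcd(63175, 48013): 63175 = 1·48013 + 15162; 48013 = 3·15162 + 2527; 15162 = 6·2527 + 0 → 2527
gcd(2527, 492765): 492765 = 195·2527 + 0 → 2527
gcd(2527, 103607): 103607 = 41·2527 + 0 → 2527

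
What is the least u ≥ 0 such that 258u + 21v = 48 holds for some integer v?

1

Reduce mod 21: 258u ≡ 48 (mod 21). With g = gcd(258, 21) = 3 dividing 48, divide through: 86u ≡ 16 (mod 7).
Since gcd(86, 7) = 1, u ≡ 16·(86)⁻¹ ≡ 1 (mod 7). Smallest non-negative: 1.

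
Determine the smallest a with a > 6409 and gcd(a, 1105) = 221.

1105 = 221·5. Any a with gcd(a, 1105) = 221 is a multiple of 221, say 221s, with s coprime to 5.
Need s > 6409/221, so s ≥ 30. First s ≥ 30 with gcd(s, 5) = 1 is s = 31. Thus a = 221·31 = 6851.

6851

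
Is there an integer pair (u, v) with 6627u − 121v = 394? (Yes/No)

Yes

gcd(6627, 121): 6627 = 54·121 + 93; 121 = 1·93 + 28; 93 = 3·28 + 9; 28 = 3·9 + 1; 9 = 9·1 + 0 → 1
1 divides 394, so a solution exists.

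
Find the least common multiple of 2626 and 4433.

gcd first: 4433 = 1·2626 + 1807; 2626 = 1·1807 + 819; 1807 = 2·819 + 169; 819 = 4·169 + 143; 169 = 1·143 + 26; 143 = 5·26 + 13; 26 = 2·13 + 0 → gcd = 13
lcm = 2626·4433/gcd = 11641058/13 = 895466

895466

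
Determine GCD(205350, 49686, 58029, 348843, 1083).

3

gcd(205350, 49686): 205350 = 4·49686 + 6606; 49686 = 7·6606 + 3444; 6606 = 1·3444 + 3162; 3444 = 1·3162 + 282; 3162 = 11·282 + 60; 282 = 4·60 + 42; 60 = 1·42 + 18; 42 = 2·18 + 6; 18 = 3·6 + 0 → 6
gcd(6, 58029): 58029 = 9671·6 + 3; 6 = 2·3 + 0 → 3
gcd(3, 348843): 348843 = 116281·3 + 0 → 3
gcd(3, 1083): 1083 = 361·3 + 0 → 3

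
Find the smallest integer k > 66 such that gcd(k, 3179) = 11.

77

3179 = 11·289. Any k with gcd(k, 3179) = 11 is a multiple of 11, say 11s, with s coprime to 289.
Need s > 66/11, so s ≥ 7. First s ≥ 7 with gcd(s, 289) = 1 is s = 7. Thus k = 11·7 = 77.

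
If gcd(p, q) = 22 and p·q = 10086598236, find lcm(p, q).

458481738

Since gcd(p,q)·lcm(p,q) = pq, lcm = 10086598236/22 = 458481738.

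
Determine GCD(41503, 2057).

Euclid: 41503 = 20·2057 + 363; 2057 = 5·363 + 242; 363 = 1·242 + 121; 242 = 2·121 + 0. Last nonzero remainder: 121.

121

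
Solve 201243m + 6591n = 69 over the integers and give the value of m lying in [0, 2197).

Euclid: 201243 = 30·6591 + 3513; 6591 = 1·3513 + 3078; 3513 = 1·3078 + 435; 3078 = 7·435 + 33; 435 = 13·33 + 6; 33 = 5·6 + 3; 6 = 2·3 + 0 → gcd = 3; 69 = 3·23.
Back-substitution yields 201243·(-1000) + 6591·(30533) = 3, so one solution is m = -1000·23 = -23000, n = 30533·23 = 702259.
Solutions in m differ by 6591/3 = 2197; the one in [0, 2197) is -23000 mod 2197 = 1167.

1167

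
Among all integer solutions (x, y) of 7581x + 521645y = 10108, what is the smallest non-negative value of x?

483

Euclid: 521645 = 68·7581 + 6137; 7581 = 1·6137 + 1444; 6137 = 4·1444 + 361; 1444 = 4·361 + 0 → gcd = 361; 10108 = 361·28.
Back-substitution yields 7581·(-344) + 521645·(5) = 361, so one solution is x = -344·28 = -9632, y = 5·28 = 140.
Solutions in x differ by 521645/361 = 1445; the one in [0, 1445) is -9632 mod 1445 = 483.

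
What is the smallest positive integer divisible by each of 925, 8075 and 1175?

14042425

925 = 5² · 37; 8075 = 5² · 17 · 19; 1175 = 5² · 47
lcm takes max exponent of each prime: 5² · 17 · 19 · 37 · 47 = 14042425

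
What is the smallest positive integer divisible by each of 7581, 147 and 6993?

7581 = 3 · 7 · 19²; 147 = 3 · 7²; 6993 = 3³ · 7 · 37
lcm takes max exponent of each prime: 3³ · 7² · 19² · 37 = 17671311

17671311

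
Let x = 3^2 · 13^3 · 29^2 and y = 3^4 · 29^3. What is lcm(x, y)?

max exponent per prime: 3^4 · 13^3 · 29^3 = 4340193273

4340193273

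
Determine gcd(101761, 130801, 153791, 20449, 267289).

gcd(101761, 130801): 130801 = 1·101761 + 29040; 101761 = 3·29040 + 14641; 29040 = 1·14641 + 14399; 14641 = 1·14399 + 242; 14399 = 59·242 + 121; 242 = 2·121 + 0 → 121
gcd(121, 153791): 153791 = 1271·121 + 0 → 121
gcd(121, 20449): 20449 = 169·121 + 0 → 121
gcd(121, 267289): 267289 = 2209·121 + 0 → 121

121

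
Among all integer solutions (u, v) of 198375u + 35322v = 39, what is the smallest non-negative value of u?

Euclid: 198375 = 5·35322 + 21765; 35322 = 1·21765 + 13557; 21765 = 1·13557 + 8208; 13557 = 1·8208 + 5349; 8208 = 1·5349 + 2859; 5349 = 1·2859 + 2490; 2859 = 1·2490 + 369; 2490 = 6·369 + 276; 369 = 1·276 + 93; 276 = 2·93 + 90; 93 = 1·90 + 3; 90 = 30·3 + 0 → gcd = 3; 39 = 3·13.
Back-substitution yields 198375·(383) + 35322·(-2151) = 3, so one solution is u = 383·13 = 4979, v = -2151·13 = -27963.
Solutions in u differ by 35322/3 = 11774; the one in [0, 11774) is 4979 mod 11774 = 4979.

4979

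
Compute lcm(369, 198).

8118

gcd first: 369 = 1·198 + 171; 198 = 1·171 + 27; 171 = 6·27 + 9; 27 = 3·9 + 0 → gcd = 9
lcm = 369·198/gcd = 73062/9 = 8118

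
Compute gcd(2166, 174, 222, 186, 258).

gcd(2166, 174): 2166 = 12·174 + 78; 174 = 2·78 + 18; 78 = 4·18 + 6; 18 = 3·6 + 0 → 6
gcd(6, 222): 222 = 37·6 + 0 → 6
gcd(6, 186): 186 = 31·6 + 0 → 6
gcd(6, 258): 258 = 43·6 + 0 → 6

6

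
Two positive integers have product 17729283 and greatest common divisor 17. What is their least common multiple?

1042899

For any two positive integers, gcd × lcm equals their product. Hence lcm = 17729283 / 17 = 1042899.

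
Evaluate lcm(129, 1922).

129 = 3 · 43; 1922 = 2 · 31²
max exponents: 2 · 3 · 31² · 43 = 247938

247938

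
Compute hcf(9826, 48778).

Euclid: 48778 = 4·9826 + 9474; 9826 = 1·9474 + 352; 9474 = 26·352 + 322; 352 = 1·322 + 30; 322 = 10·30 + 22; 30 = 1·22 + 8; 22 = 2·8 + 6; 8 = 1·6 + 2; 6 = 3·2 + 0. Last nonzero remainder: 2.

2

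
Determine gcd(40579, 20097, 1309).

40579 = 7 · 11 · 17 · 31; 20097 = 3² · 7 · 11 · 29; 1309 = 7 · 11 · 17
gcd takes min exponent of each prime: 7 · 11 = 77

77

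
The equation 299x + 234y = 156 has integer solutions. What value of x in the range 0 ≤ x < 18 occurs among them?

6

Euclid: 299 = 1·234 + 65; 234 = 3·65 + 39; 65 = 1·39 + 26; 39 = 1·26 + 13; 26 = 2·13 + 0 → gcd = 13; 156 = 13·12.
Back-substitution yields 299·(-7) + 234·(9) = 13, so one solution is x = -7·12 = -84, y = 9·12 = 108.
Solutions in x differ by 234/13 = 18; the one in [0, 18) is -84 mod 18 = 6.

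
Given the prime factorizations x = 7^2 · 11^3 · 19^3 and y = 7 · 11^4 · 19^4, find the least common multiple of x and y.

93493458289

max exponent per prime: 7^2 · 11^4 · 19^4 = 93493458289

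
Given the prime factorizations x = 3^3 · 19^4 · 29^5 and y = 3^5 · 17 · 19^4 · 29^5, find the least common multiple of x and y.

max exponent per prime: 3^5 · 17 · 19^4 · 29^5 = 11042301177112599

11042301177112599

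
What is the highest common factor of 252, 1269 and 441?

9

gcd(252, 1269): 1269 = 5·252 + 9; 252 = 28·9 + 0 → 9
gcd(9, 441): 441 = 49·9 + 0 → 9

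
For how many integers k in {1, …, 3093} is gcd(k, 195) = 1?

1524

195 = 3·5·13. Inclusion–exclusion on these primes:
3093 − ⌊3093/3⌋ − ⌊3093/5⌋ − ⌊3093/13⌋ + ⌊3093/15⌋ + ⌊3093/39⌋ + ⌊3093/65⌋ − ⌊3093/195⌋ = 1524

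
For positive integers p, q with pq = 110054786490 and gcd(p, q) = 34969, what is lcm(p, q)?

For any two positive integers, gcd × lcm equals their product. Hence lcm = 110054786490 / 34969 = 3147210.

3147210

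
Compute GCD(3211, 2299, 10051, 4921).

3211 = 13² · 19; 2299 = 11² · 19; 10051 = 19 · 23²; 4921 = 7 · 19 · 37
gcd takes min exponent of each prime: 19 = 19

19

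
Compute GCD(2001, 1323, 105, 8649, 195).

3

gcd(2001, 1323): 2001 = 1·1323 + 678; 1323 = 1·678 + 645; 678 = 1·645 + 33; 645 = 19·33 + 18; 33 = 1·18 + 15; 18 = 1·15 + 3; 15 = 5·3 + 0 → 3
gcd(3, 105): 105 = 35·3 + 0 → 3
gcd(3, 8649): 8649 = 2883·3 + 0 → 3
gcd(3, 195): 195 = 65·3 + 0 → 3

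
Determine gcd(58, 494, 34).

gcd(58, 494): 494 = 8·58 + 30; 58 = 1·30 + 28; 30 = 1·28 + 2; 28 = 14·2 + 0 → 2
gcd(2, 34): 34 = 17·2 + 0 → 2

2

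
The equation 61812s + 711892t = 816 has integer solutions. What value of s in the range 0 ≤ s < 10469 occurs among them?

Euclid: 711892 = 11·61812 + 31960; 61812 = 1·31960 + 29852; 31960 = 1·29852 + 2108; 29852 = 14·2108 + 340; 2108 = 6·340 + 68; 340 = 5·68 + 0 → gcd = 68; 816 = 68·12.
Back-substitution yields 61812·(-2027) + 711892·(176) = 68, so one solution is s = -2027·12 = -24324, t = 176·12 = 2112.
Solutions in s differ by 711892/68 = 10469; the one in [0, 10469) is -24324 mod 10469 = 7083.

7083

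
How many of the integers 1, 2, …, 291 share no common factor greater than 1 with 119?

235

119 = 7·17. Inclusion–exclusion on these primes:
291 − ⌊291/7⌋ − ⌊291/17⌋ + ⌊291/119⌋ = 235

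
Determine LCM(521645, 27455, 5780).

2086580

521645 = 5 · 17² · 19²; 27455 = 5 · 17² · 19; 5780 = 2² · 5 · 17²
lcm takes max exponent of each prime: 2² · 5 · 17² · 19² = 2086580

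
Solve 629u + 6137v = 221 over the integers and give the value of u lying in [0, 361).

215

Euclid: 6137 = 9·629 + 476; 629 = 1·476 + 153; 476 = 3·153 + 17; 153 = 9·17 + 0 → gcd = 17; 221 = 17·13.
Back-substitution yields 629·(-39) + 6137·(4) = 17, so one solution is u = -39·13 = -507, v = 4·13 = 52.
Solutions in u differ by 6137/17 = 361; the one in [0, 361) is -507 mod 361 = 215.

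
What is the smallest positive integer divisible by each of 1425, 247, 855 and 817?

2389725

1425 = 3 · 5² · 19; 247 = 13 · 19; 855 = 3² · 5 · 19; 817 = 19 · 43
lcm takes max exponent of each prime: 3² · 5² · 13 · 19 · 43 = 2389725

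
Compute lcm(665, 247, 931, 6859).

665 = 5 · 7 · 19; 247 = 13 · 19; 931 = 7² · 19; 6859 = 19³
lcm takes max exponent of each prime: 5 · 7² · 13 · 19³ = 21845915

21845915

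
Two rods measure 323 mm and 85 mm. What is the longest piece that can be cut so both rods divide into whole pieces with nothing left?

Euclid: 323 = 3·85 + 68; 85 = 1·68 + 17; 68 = 4·17 + 0. Last nonzero remainder: 17.

17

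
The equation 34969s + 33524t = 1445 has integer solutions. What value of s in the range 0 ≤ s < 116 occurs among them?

Reduce mod 33524: 34969s ≡ 1445 (mod 33524). With g = gcd(34969, 33524) = 289 dividing 1445, divide through: 121s ≡ 5 (mod 116).
Since gcd(121, 116) = 1, s ≡ 5·(121)⁻¹ ≡ 1 (mod 116). Smallest non-negative: 1.

1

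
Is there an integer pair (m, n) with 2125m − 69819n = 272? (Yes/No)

Yes

gcd(2125, 69819): 69819 = 32·2125 + 1819; 2125 = 1·1819 + 306; 1819 = 5·306 + 289; 306 = 1·289 + 17; 289 = 17·17 + 0 → 17
17 divides 272, so a solution exists.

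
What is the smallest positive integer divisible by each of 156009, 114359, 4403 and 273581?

lcm(156009, 114359) = 156009·114359/gcd = 17841033231/119 = 149924649
lcm(149924649, 4403) = 149924649·4403/gcd = 660118229547/119 = 5547212013
lcm(5547212013, 273581) = 5547212013·273581/gcd = 1517611809728553/2261 = 671212653573

671212653573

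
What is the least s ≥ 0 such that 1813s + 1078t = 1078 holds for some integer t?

Euclid: 1813 = 1·1078 + 735; 1078 = 1·735 + 343; 735 = 2·343 + 49; 343 = 7·49 + 0 → gcd = 49; 1078 = 49·22.
Back-substitution yields 1813·(3) + 1078·(-5) = 49, so one solution is s = 3·22 = 66, t = -5·22 = -110.
Solutions in s differ by 1078/49 = 22; the one in [0, 22) is 66 mod 22 = 0.

0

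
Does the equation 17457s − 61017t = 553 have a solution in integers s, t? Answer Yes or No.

No

gcd(17457, 61017): 61017 = 3·17457 + 8646; 17457 = 2·8646 + 165; 8646 = 52·165 + 66; 165 = 2·66 + 33; 66 = 2·33 + 0 → 33
33 does not divide 553, so a solution does not exist.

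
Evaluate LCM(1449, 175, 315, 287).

1449 = 3² · 7 · 23; 175 = 5² · 7; 315 = 3² · 5 · 7; 287 = 7 · 41
lcm takes max exponent of each prime: 3² · 5² · 7 · 23 · 41 = 1485225

1485225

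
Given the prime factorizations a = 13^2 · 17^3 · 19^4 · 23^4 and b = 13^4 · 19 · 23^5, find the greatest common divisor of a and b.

min exponent per shared prime: 13^2 · 19 · 23^4 = 898569451

898569451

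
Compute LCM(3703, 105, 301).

2388435

lcm(3703, 105) = 3703·105/gcd = 388815/7 = 55545
lcm(55545, 301) = 55545·301/gcd = 16719045/7 = 2388435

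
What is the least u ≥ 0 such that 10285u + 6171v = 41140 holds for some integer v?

Reduce mod 6171: 10285u ≡ 41140 (mod 6171). With g = gcd(10285, 6171) = 2057 dividing 41140, divide through: 5u ≡ 20 (mod 3).
Since gcd(5, 3) = 1, u ≡ 20·(5)⁻¹ ≡ 1 (mod 3). Smallest non-negative: 1.

1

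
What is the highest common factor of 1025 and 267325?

25

Euclid: 267325 = 260·1025 + 825; 1025 = 1·825 + 200; 825 = 4·200 + 25; 200 = 8·25 + 0. Last nonzero remainder: 25.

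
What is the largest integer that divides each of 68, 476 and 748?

68

gcd(68, 476): 476 = 7·68 + 0 → 68
gcd(68, 748): 748 = 11·68 + 0 → 68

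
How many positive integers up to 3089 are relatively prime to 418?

1331

418 = 2·11·19. Inclusion–exclusion on these primes:
3089 − ⌊3089/2⌋ − ⌊3089/11⌋ − ⌊3089/19⌋ + ⌊3089/22⌋ + ⌊3089/38⌋ + ⌊3089/209⌋ − ⌊3089/418⌋ = 1331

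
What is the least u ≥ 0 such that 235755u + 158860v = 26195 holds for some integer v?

21

gcd(235755, 158860) = 845 (Euclid: 235755 = 1·158860 + 76895; 158860 = 2·76895 + 5070; 76895 = 15·5070 + 845; 5070 = 6·845 + 0), and 845 | 26195.
Extended Euclid: 235755·(31) + 158860·(-46) = 845. Scale by 31: u₀ = 961.
General solution u = u₀ + 188t; reducing mod 188 gives u = 21 (and v = -31).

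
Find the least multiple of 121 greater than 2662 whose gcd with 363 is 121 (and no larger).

Multiples of 121 above 2662: 121·23, 121·24, … . Need the cofactor coprime to 363/121 = 3.
Checking s = 23, 24, … the first with gcd(s, 3) = 1 is s = 23, giving 2783.

2783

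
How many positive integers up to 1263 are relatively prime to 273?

273 = 3·7·13. Inclusion–exclusion on these primes:
1263 − ⌊1263/3⌋ − ⌊1263/7⌋ − ⌊1263/13⌋ + ⌊1263/21⌋ + ⌊1263/39⌋ + ⌊1263/91⌋ − ⌊1263/273⌋ = 666

666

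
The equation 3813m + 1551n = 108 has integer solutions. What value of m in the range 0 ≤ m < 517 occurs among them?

347

Euclid: 3813 = 2·1551 + 711; 1551 = 2·711 + 129; 711 = 5·129 + 66; 129 = 1·66 + 63; 66 = 1·63 + 3; 63 = 21·3 + 0 → gcd = 3; 108 = 3·36.
Back-substitution yields 3813·(24) + 1551·(-59) = 3, so one solution is m = 24·36 = 864, n = -59·36 = -2124.
Solutions in m differ by 1551/3 = 517; the one in [0, 517) is 864 mod 517 = 347.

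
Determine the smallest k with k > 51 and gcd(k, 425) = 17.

Multiples of 17 above 51: 17·4, 17·5, … . Need the cofactor coprime to 425/17 = 25.
Checking s = 4, 5, … the first with gcd(s, 25) = 1 is s = 4, giving 68.

68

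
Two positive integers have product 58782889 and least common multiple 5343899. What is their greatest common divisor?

11

gcd·lcm = product, so gcd = 58782889/5343899 = 11.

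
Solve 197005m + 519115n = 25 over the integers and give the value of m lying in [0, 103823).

Euclid: 519115 = 2·197005 + 125105; 197005 = 1·125105 + 71900; 125105 = 1·71900 + 53205; 71900 = 1·53205 + 18695; 53205 = 2·18695 + 15815; 18695 = 1·15815 + 2880; 15815 = 5·2880 + 1415; 2880 = 2·1415 + 50; 1415 = 28·50 + 15; 50 = 3·15 + 5; 15 = 3·5 + 0 → gcd = 5; 25 = 5·5.
Back-substitution yields 197005·(31183) + 519115·(-11834) = 5, so one solution is m = 31183·5 = 155915, n = -11834·5 = -59170.
Solutions in m differ by 519115/5 = 103823; the one in [0, 103823) is 155915 mod 103823 = 52092.

52092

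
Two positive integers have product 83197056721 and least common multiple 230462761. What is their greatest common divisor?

361

gcd·lcm = product, so gcd = 83197056721/230462761 = 361.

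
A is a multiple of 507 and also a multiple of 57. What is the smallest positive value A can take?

gcd first: 507 = 8·57 + 51; 57 = 1·51 + 6; 51 = 8·6 + 3; 6 = 2·3 + 0 → gcd = 3
lcm = 507·57/gcd = 28899/3 = 9633

9633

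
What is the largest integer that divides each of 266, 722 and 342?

38

gcd(266, 722): 722 = 2·266 + 190; 266 = 1·190 + 76; 190 = 2·76 + 38; 76 = 2·38 + 0 → 38
gcd(38, 342): 342 = 9·38 + 0 → 38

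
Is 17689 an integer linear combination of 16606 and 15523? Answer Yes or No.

Yes

By Bézout, 16606u − 15523v = 17689 has integer solutions iff gcd(16606, 15523) | 17689.
Euclid: 16606 = 1·15523 + 1083; 15523 = 14·1083 + 361; 1083 = 3·361 + 0. gcd = 361; 17689 mod 361 = 0. Yes.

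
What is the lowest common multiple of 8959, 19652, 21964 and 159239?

335675812

lcm(8959, 19652) = 8959·19652/gcd = 176062268/289 = 609212
lcm(609212, 21964) = 609212·21964/gcd = 13380732368/1156 = 11575028
lcm(11575028, 159239) = 11575028·159239/gcd = 1843195883692/5491 = 335675812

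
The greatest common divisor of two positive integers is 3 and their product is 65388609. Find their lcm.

21796203

For any two positive integers, gcd × lcm equals their product. Hence lcm = 65388609 / 3 = 21796203.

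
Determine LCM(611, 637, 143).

329329

lcm(611, 637) = 611·637/gcd = 389207/13 = 29939
lcm(29939, 143) = 29939·143/gcd = 4281277/13 = 329329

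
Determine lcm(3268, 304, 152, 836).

143792

3268 = 2² · 19 · 43; 304 = 2⁴ · 19; 152 = 2³ · 19; 836 = 2² · 11 · 19
lcm takes max exponent of each prime: 2⁴ · 11 · 19 · 43 = 143792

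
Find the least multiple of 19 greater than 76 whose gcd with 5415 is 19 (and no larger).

5415 = 19·285. Any x with gcd(x, 5415) = 19 is a multiple of 19, say 19s, with s coprime to 285.
Need s > 76/19, so s ≥ 5. First s ≥ 5 with gcd(s, 285) = 1 is s = 7. Thus x = 19·7 = 133.

133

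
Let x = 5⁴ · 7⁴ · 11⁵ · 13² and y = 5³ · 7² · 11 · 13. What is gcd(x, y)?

875875

min exponent per shared prime: 5³ · 7² · 11 · 13 = 875875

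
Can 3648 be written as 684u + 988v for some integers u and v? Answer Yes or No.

Yes

By Bézout, 684u + 988v = 3648 has integer solutions iff gcd(684, 988) | 3648.
Euclid: 988 = 1·684 + 304; 684 = 2·304 + 76; 304 = 4·76 + 0. gcd = 76; 3648 mod 76 = 0. Yes.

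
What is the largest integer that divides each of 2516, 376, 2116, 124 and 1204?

2516 = 2² · 17 · 37; 376 = 2³ · 47; 2116 = 2² · 23²; 124 = 2² · 31; 1204 = 2² · 7 · 43
gcd takes min exponent of each prime: 2² = 4

4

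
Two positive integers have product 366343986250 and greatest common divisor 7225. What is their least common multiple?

50705050

For any two positive integers, gcd × lcm equals their product. Hence lcm = 366343986250 / 7225 = 50705050.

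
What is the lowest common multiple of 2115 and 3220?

1362060

gcd first: 3220 = 1·2115 + 1105; 2115 = 1·1105 + 1010; 1105 = 1·1010 + 95; 1010 = 10·95 + 60; 95 = 1·60 + 35; 60 = 1·35 + 25; 35 = 1·25 + 10; 25 = 2·10 + 5; 10 = 2·5 + 0 → gcd = 5
lcm = 2115·3220/gcd = 6810300/5 = 1362060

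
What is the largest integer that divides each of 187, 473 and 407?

11

gcd(187, 473): 473 = 2·187 + 99; 187 = 1·99 + 88; 99 = 1·88 + 11; 88 = 8·11 + 0 → 11
gcd(11, 407): 407 = 37·11 + 0 → 11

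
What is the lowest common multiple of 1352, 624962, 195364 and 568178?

1214448657032

lcm(1352, 624962) = 1352·624962/gcd = 844948624/338 = 2499848
lcm(2499848, 195364) = 2499848·195364/gcd = 488380304672/676 = 722456072
lcm(722456072, 568178) = 722456072·568178/gcd = 410483646076816/338 = 1214448657032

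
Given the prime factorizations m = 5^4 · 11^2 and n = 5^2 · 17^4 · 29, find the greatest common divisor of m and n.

min exponent per shared prime: 5^2 = 25

25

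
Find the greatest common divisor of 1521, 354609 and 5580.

9

1521 = 3² · 13²; 354609 = 3² · 31² · 41; 5580 = 2² · 3² · 5 · 31
gcd takes min exponent of each prime: 3² = 9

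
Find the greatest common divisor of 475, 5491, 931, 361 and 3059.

475 = 5² · 19; 5491 = 17² · 19; 931 = 7² · 19; 361 = 19²; 3059 = 7 · 19 · 23
gcd takes min exponent of each prime: 19 = 19

19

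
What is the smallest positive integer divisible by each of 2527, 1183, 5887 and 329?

2527 = 7 · 19²; 1183 = 7 · 13²; 5887 = 7 · 29²; 329 = 7 · 47
lcm takes max exponent of each prime: 7 · 13² · 19² · 29² · 47 = 16880519201

16880519201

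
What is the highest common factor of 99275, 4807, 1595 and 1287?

gcd(99275, 4807): 99275 = 20·4807 + 3135; 4807 = 1·3135 + 1672; 3135 = 1·1672 + 1463; 1672 = 1·1463 + 209; 1463 = 7·209 + 0 → 209
gcd(209, 1595): 1595 = 7·209 + 132; 209 = 1·132 + 77; 132 = 1·77 + 55; 77 = 1·55 + 22; 55 = 2·22 + 11; 22 = 2·11 + 0 → 11
gcd(11, 1287): 1287 = 117·11 + 0 → 11

11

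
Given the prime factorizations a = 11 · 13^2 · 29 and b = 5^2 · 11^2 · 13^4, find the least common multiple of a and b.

2505513725

max exponent per prime: 5^2 · 11^2 · 13^4 · 29 = 2505513725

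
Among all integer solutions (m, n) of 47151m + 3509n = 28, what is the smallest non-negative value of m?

2562

Euclid: 47151 = 13·3509 + 1534; 3509 = 2·1534 + 441; 1534 = 3·441 + 211; 441 = 2·211 + 19; 211 = 11·19 + 2; 19 = 9·2 + 1; 2 = 2·1 + 0 → gcd = 1; 28 = 1·28.
Back-substitution yields 47151·(-1663) + 3509·(22346) = 1, so one solution is m = -1663·28 = -46564, n = 22346·28 = 625688.
Solutions in m differ by 3509/1 = 3509; the one in [0, 3509) is -46564 mod 3509 = 2562.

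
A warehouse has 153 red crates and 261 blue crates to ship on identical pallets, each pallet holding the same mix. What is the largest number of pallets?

Euclid: 261 = 1·153 + 108; 153 = 1·108 + 45; 108 = 2·45 + 18; 45 = 2·18 + 9; 18 = 2·9 + 0. Last nonzero remainder: 9.

9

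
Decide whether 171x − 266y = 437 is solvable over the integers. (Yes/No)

Yes

gcd(171, 266): 266 = 1·171 + 95; 171 = 1·95 + 76; 95 = 1·76 + 19; 76 = 4·19 + 0 → 19
19 divides 437, so a solution exists.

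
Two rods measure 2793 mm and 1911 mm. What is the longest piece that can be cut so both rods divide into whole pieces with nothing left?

147

2793 = 3 · 7² · 19
1911 = 3 · 7² · 13
Common: 3 · 7² = 147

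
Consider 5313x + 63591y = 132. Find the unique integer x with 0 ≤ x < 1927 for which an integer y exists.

395

Reduce mod 63591: 5313x ≡ 132 (mod 63591). With g = gcd(5313, 63591) = 33 dividing 132, divide through: 161x ≡ 4 (mod 1927).
Since gcd(161, 1927) = 1, x ≡ 4·(161)⁻¹ ≡ 395 (mod 1927). Smallest non-negative: 395.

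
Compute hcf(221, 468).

221 = 13 · 17
468 = 2² · 3² · 13
Common: 13 = 13

13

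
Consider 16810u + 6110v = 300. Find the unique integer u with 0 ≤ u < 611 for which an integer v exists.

40

Euclid: 16810 = 2·6110 + 4590; 6110 = 1·4590 + 1520; 4590 = 3·1520 + 30; 1520 = 50·30 + 20; 30 = 1·20 + 10; 20 = 2·10 + 0 → gcd = 10; 300 = 10·30.
Back-substitution yields 16810·(205) + 6110·(-564) = 10, so one solution is u = 205·30 = 6150, v = -564·30 = -16920.
Solutions in u differ by 6110/10 = 611; the one in [0, 611) is 6150 mod 611 = 40.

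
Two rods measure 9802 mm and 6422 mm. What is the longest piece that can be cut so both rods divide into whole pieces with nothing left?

338

Euclid: 9802 = 1·6422 + 3380; 6422 = 1·3380 + 3042; 3380 = 1·3042 + 338; 3042 = 9·338 + 0. Last nonzero remainder: 338.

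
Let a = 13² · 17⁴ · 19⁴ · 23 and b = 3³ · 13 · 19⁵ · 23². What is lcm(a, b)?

max exponent per prime: 3³ · 13² · 17⁴ · 19⁵ · 23² = 499194545209933833

499194545209933833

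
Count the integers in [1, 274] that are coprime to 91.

217

91 = 7·13. Inclusion–exclusion on these primes:
274 − ⌊274/7⌋ − ⌊274/13⌋ + ⌊274/91⌋ = 217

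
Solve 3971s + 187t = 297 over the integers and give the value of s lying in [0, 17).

gcd(3971, 187) = 11 (Euclid: 3971 = 21·187 + 44; 187 = 4·44 + 11; 44 = 4·11 + 0), and 11 | 297.
Extended Euclid: 3971·(-4) + 187·(85) = 11. Scale by 27: s₀ = -108.
General solution s = s₀ + 17k; reducing mod 17 gives s = 11 (and t = -232).

11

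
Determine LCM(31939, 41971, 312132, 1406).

31939 = 19 · 41²; 41971 = 19 · 47²; 312132 = 2² · 3 · 19 · 37²; 1406 = 2 · 19 · 37
lcm takes max exponent of each prime: 2² · 3 · 19 · 37² · 41² · 47² = 1159048807428

1159048807428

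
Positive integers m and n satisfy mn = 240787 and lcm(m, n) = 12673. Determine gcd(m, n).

From gcd × lcm = mn: gcd = 240787 / 12673 = 19.

19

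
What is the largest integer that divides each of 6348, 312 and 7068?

gcd(6348, 312): 6348 = 20·312 + 108; 312 = 2·108 + 96; 108 = 1·96 + 12; 96 = 8·12 + 0 → 12
gcd(12, 7068): 7068 = 589·12 + 0 → 12

12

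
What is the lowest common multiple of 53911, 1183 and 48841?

lcm(53911, 1183) = 53911·1183/gcd = 63776713/169 = 377377
lcm(377377, 48841) = 377377·48841/gcd = 18431470057/169 = 109061953

109061953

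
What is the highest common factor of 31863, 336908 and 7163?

31863 = 3 · 13 · 19 · 43; 336908 = 2² · 11 · 13 · 19 · 31; 7163 = 13 · 19 · 29
gcd takes min exponent of each prime: 13 · 19 = 247

247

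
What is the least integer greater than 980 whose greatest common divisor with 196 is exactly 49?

1029

196 = 49·4. Any a with gcd(a, 196) = 49 is a multiple of 49, say 49s, with s coprime to 4.
Need s > 980/49, so s ≥ 21. First s ≥ 21 with gcd(s, 4) = 1 is s = 21. Thus a = 49·21 = 1029.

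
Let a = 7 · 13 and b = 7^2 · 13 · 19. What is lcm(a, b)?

12103

max exponent per prime: 7^2 · 13 · 19 = 12103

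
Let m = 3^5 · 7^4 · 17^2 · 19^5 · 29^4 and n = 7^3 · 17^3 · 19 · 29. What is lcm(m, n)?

max exponent per prime: 3^5 · 7^4 · 17^3 · 19^5 · 29^4 = 5020017072697386204921

5020017072697386204921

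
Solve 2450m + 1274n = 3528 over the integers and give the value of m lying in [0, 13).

3

Reduce mod 1274: 2450m ≡ 3528 (mod 1274). With g = gcd(2450, 1274) = 98 dividing 3528, divide through: 25m ≡ 36 (mod 13).
Since gcd(25, 13) = 1, m ≡ 36·(25)⁻¹ ≡ 3 (mod 13). Smallest non-negative: 3.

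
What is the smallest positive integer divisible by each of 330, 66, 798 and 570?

43890

330 = 2 · 3 · 5 · 11; 66 = 2 · 3 · 11; 798 = 2 · 3 · 7 · 19; 570 = 2 · 3 · 5 · 19
lcm takes max exponent of each prime: 2 · 3 · 5 · 7 · 11 · 19 = 43890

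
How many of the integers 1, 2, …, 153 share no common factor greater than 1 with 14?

66

Prime factors of 14: 2, 7. Count integers ≤ 153 divisible by none of them.
By inclusion–exclusion: 153 − ⌊153/2⌋ − ⌊153/7⌋ + ⌊153/14⌋ = 66.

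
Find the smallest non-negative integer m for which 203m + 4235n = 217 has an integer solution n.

314

Euclid: 4235 = 20·203 + 175; 203 = 1·175 + 28; 175 = 6·28 + 7; 28 = 4·7 + 0 → gcd = 7; 217 = 7·31.
Back-substitution yields 203·(-146) + 4235·(7) = 7, so one solution is m = -146·31 = -4526, n = 7·31 = 217.
Solutions in m differ by 4235/7 = 605; the one in [0, 605) is -4526 mod 605 = 314.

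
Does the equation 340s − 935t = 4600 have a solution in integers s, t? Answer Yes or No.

No

gcd(340, 935): 935 = 2·340 + 255; 340 = 1·255 + 85; 255 = 3·85 + 0 → 85
85 does not divide 4600, so a solution does not exist.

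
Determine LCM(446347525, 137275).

128994434725

446347525 = 5² · 13 · 19 · 41² · 43; 137275 = 5² · 17² · 19
max exponents: 5² · 13 · 17² · 19 · 41² · 43 = 128994434725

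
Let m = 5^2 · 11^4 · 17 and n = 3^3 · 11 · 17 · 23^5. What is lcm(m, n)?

max exponent per prime: 3^3 · 5^2 · 11^4 · 17 · 23^5 = 1081340862977925

1081340862977925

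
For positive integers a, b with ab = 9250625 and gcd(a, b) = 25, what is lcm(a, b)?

Since gcd(a,b)·lcm(a,b) = ab, lcm = 9250625/25 = 370025.

370025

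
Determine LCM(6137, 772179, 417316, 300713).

6137 = 17 · 19²; 772179 = 3 · 19² · 23 · 31; 417316 = 2² · 17² · 19²; 300713 = 7² · 17 · 19²
lcm takes max exponent of each prime: 2² · 3 · 7² · 17² · 19² · 23 · 31 = 43739307276

43739307276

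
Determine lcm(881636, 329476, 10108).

881636 = 2² · 7 · 23 · 37²; 329476 = 2² · 7² · 41²; 10108 = 2² · 7 · 19²
lcm takes max exponent of each prime: 2² · 7² · 19² · 23 · 37² · 41² = 3745090103132

3745090103132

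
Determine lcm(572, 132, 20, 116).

248820

572 = 2² · 11 · 13; 132 = 2² · 3 · 11; 20 = 2² · 5; 116 = 2² · 29
lcm takes max exponent of each prime: 2² · 3 · 5 · 11 · 13 · 29 = 248820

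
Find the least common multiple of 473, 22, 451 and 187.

659362

473 = 11 · 43; 22 = 2 · 11; 451 = 11 · 41; 187 = 11 · 17
lcm takes max exponent of each prime: 2 · 11 · 17 · 41 · 43 = 659362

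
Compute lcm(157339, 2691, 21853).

157339 = 7² · 13² · 19; 2691 = 3² · 13 · 23; 21853 = 13 · 41²
lcm takes max exponent of each prime: 3² · 7² · 13² · 19 · 23 · 41² = 54748779813

54748779813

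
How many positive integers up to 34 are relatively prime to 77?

27

77 = 7·11. Inclusion–exclusion on these primes:
34 − ⌊34/7⌋ − ⌊34/11⌋ + ⌊34/77⌋ = 27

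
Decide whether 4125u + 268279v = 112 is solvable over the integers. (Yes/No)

No

gcd(4125, 268279): 268279 = 65·4125 + 154; 4125 = 26·154 + 121; 154 = 1·121 + 33; 121 = 3·33 + 22; 33 = 1·22 + 11; 22 = 2·11 + 0 → 11
11 does not divide 112, so a solution does not exist.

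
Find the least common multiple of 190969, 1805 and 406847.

46787405

lcm(190969, 1805) = 190969·1805/gcd = 344699045/361 = 954845
lcm(954845, 406847) = 954845·406847/gcd = 388475823715/8303 = 46787405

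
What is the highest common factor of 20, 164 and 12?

4

20 = 2² · 5; 164 = 2² · 41; 12 = 2² · 3
gcd takes min exponent of each prime: 2² = 4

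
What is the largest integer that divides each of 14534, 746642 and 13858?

338

gcd(14534, 746642): 746642 = 51·14534 + 5408; 14534 = 2·5408 + 3718; 5408 = 1·3718 + 1690; 3718 = 2·1690 + 338; 1690 = 5·338 + 0 → 338
gcd(338, 13858): 13858 = 41·338 + 0 → 338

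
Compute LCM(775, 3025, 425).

1594175

775 = 5² · 31; 3025 = 5² · 11²; 425 = 5² · 17
lcm takes max exponent of each prime: 5² · 11² · 17 · 31 = 1594175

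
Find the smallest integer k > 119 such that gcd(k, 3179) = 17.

136

gcd(k, 3179) = 17 forces 17 | k; write k = 17s. Then gcd(17s, 17·187) = 17·gcd(s, 187), so need gcd(s, 187) = 1.
17s > 119 gives s ≥ 8. The least s ≥ 8 coprime to 187 is 8, so k = 17·8 = 136.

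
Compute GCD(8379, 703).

19

8379 = 3² · 7² · 19
703 = 19 · 37
Common: 19 = 19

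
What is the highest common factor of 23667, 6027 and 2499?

23667 = 3 · 7³ · 23; 6027 = 3 · 7² · 41; 2499 = 3 · 7² · 17
gcd takes min exponent of each prime: 3 · 7² = 147

147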